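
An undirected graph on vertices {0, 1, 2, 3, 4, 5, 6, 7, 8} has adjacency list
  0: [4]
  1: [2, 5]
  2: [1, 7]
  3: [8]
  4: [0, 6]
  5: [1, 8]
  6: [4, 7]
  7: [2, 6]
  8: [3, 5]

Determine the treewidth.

1

A width-1 tree decomposition is:
Bags: B1 = {3, 8}  B2 = {5, 8}  B3 = {1, 5}  B4 = {1, 2}  B5 = {2, 7}  B6 = {6, 7}  B7 = {4, 6}  B8 = {0, 4}
Tree: B1–B2, B2–B3, B3–B4, B4–B5, B5–B6, B6–B7, B7–B8
Every bag has size at most 2, so the width is 2 − 1 = 1 and tw(G) ≤ 1. Any graph with an edge has treewidth ≥ 1, and G has the edge 3–8. Combining the bounds, tw(G) = 1.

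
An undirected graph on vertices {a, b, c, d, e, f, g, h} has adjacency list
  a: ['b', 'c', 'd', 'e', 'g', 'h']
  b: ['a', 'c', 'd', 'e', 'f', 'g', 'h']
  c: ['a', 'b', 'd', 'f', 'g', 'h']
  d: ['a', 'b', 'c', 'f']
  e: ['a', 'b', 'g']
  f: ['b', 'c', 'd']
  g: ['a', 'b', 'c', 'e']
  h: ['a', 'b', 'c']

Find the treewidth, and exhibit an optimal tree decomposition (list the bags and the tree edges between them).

Treewidth 3.
One optimal decomposition is:
Bags: B1 = {a, b, c, h}  B2 = {a, b, c, d}  B3 = {b, c, d, f}  B4 = {a, b, c, g}  B5 = {a, b, e, g}
Tree: B1–B2, B2–B3, B2–B4, B4–B5

Every bag has size at most 4, so the width is 4 − 1 = 3 and tw(G) ≤ 3. On the other hand G contains the 4-clique {a, b, e, g}. A clique must lie in a single bag of any decomposition, so no decomposition can have width below 3. Therefore the treewidth is 3.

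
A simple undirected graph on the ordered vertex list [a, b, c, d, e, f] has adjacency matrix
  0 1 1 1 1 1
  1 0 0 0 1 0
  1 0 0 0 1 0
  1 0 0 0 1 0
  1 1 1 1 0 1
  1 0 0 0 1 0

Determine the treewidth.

A width-2 tree decomposition is:
Bags: B1 = {a, b, e}  B2 = {a, d, e}  B3 = {a, e, f}  B4 = {a, c, e}
Tree: B1–B2, B2–B3, B1–B4
The largest bag has 3 vertices, giving width 2; this decomposition certifies tw(G) ≤ 2. On the other hand G contains the 3-clique {a, d, e}. A clique must lie in a single bag of any decomposition, so no decomposition can have width below 2. The upper and lower bounds meet at 2, so that is the treewidth.

2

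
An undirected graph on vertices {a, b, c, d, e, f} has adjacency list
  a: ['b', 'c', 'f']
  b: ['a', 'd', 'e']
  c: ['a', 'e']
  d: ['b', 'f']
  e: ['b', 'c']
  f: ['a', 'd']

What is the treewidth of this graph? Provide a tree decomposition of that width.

Every bag has size at most 3, so the width is 3 − 1 = 2 and tw(G) ≤ 2. Since c–e–b–a–c is a cycle in G, G is not acyclic. Forests are exactly the graphs of treewidth ≤ 1, so tw(G) ≥ 2. Hence tw(G) = 2 exactly.

Treewidth 2.
One such decomposition:
Bags: B1 = {a, c, e}  B2 = {a, b, e}  B3 = {a, b, f}  B4 = {b, d, f}
Tree: B1–B2, B2–B3, B3–B4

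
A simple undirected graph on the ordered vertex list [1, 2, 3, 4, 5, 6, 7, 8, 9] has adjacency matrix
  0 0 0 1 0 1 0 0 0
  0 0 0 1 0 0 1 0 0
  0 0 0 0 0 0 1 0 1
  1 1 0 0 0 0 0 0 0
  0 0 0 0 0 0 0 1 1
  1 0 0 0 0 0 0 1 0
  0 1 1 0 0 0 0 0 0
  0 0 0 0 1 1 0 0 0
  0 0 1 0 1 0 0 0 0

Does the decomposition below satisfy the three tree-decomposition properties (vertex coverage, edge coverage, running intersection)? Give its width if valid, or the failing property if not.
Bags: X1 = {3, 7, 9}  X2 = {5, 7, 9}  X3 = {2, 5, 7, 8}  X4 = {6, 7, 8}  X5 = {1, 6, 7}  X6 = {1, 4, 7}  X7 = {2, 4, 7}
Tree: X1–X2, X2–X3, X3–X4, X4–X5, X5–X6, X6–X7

A tree decomposition must satisfy three properties: every vertex lies in some bag; for every edge, both endpoints lie together in some bag; and for every vertex, the bags containing it form a connected subtree. Here bags containing vertex 2 are not connected in the tree, so the decomposition is invalid.

No — bags containing vertex 2 are not connected in the tree.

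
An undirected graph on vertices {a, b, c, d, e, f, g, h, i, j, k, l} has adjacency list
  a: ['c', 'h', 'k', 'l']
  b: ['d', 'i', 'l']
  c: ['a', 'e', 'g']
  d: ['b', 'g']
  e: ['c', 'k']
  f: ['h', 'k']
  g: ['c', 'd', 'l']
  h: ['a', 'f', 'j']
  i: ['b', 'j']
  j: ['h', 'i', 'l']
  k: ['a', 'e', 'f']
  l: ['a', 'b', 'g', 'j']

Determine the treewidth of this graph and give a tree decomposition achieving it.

Treewidth 3.
One optimal decomposition is:
Bags: B1 = {e, f, h, k}  B2 = {a, e, h, k}  B3 = {a, c, e, h}  B4 = {a, c, h, j}  B5 = {a, c, j, l}  B6 = {c, g, j, l}  B7 = {g, i, j, l}  B8 = {b, g, i, l}  B9 = {b, d, g, i}
Tree: B1–B2, B2–B3, B3–B4, B4–B5, B5–B6, B6–B7, B7–B8, B8–B9

Every bag has size at most 4, so the width is 4 − 1 = 3 and tw(G) ≤ 3. For the lower bound: the 4 vertex sets {e,f,k}, {h}, {a}, {c,g,j,l} are disjoint, each induces a connected subgraph, and every pair is joined by at least one edge of G. Contracting each set to a single vertex therefore yields K_{4} as a minor, and since treewidth is minor-monotone, tw(G) ≥ tw(K_{4}) = 3. The upper and lower bounds meet at 3, so that is the treewidth.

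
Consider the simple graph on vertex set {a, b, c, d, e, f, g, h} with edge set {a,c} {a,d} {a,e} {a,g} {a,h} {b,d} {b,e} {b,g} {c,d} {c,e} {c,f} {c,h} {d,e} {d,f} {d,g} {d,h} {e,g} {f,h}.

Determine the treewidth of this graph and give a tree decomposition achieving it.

Every bag has size at most 4, so the width is 4 − 1 = 3 and tw(G) ≤ 3. Conversely, {a, d, e, g} is a clique of size 4, and the vertices of any clique must share a bag in every tree decomposition; so some bag has ≥ 4 vertices and tw(G) ≥ 3. Therefore the treewidth is 3.

Treewidth 3.
One optimal decomposition is:
Bags: B1 = {a, c, d, h}  B2 = {a, c, d, e}  B3 = {a, d, e, g}  B4 = {b, d, e, g}  B5 = {c, d, f, h}
Tree: B1–B2, B2–B3, B3–B4, B1–B5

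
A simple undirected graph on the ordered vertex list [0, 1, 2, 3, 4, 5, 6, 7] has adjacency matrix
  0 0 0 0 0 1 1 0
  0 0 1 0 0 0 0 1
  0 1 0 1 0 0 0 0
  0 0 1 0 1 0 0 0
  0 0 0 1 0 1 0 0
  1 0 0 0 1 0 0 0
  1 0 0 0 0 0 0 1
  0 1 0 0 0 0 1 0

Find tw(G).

A width-2 tree decomposition is:
Bags: B1 = {2, 3, 4}  B2 = {1, 2, 4}  B3 = {1, 4, 7}  B4 = {4, 6, 7}  B5 = {0, 4, 6}  B6 = {0, 4, 5}
Tree: B1–B2, B2–B3, B3–B4, B4–B5, B5–B6
Each bag holds 3 vertices, so the decomposition has width 2, which upper-bounds the treewidth. For the lower bound, G contains the cycle 4–3–2–1–7–6–0–5–4, so G is not a forest; only forests have treewidth ≤ 1, hence tw(G) ≥ 2. The upper and lower bounds meet at 2, so that is the treewidth.

2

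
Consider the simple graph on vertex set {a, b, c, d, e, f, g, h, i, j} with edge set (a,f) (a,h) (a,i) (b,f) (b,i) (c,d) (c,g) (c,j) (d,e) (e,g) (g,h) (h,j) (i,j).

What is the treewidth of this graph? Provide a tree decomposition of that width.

Every bag has size at most 3, so the width is 3 − 1 = 2 and tw(G) ≤ 2. The edges e–d–c–g–e form a cycle, so G is not a tree and its treewidth is at least 2. The upper and lower bounds meet at 2, so that is the treewidth.

Treewidth 2.
One optimal decomposition is:
Bags: B1 = {d, e, g}  B2 = {c, d, g}  B3 = {c, g, h}  B4 = {c, h, j}  B5 = {a, h, j}  B6 = {a, i, j}  B7 = {a, f, i}  B8 = {b, f, i}
Tree: B1–B2, B2–B3, B3–B4, B4–B5, B5–B6, B6–B7, B7–B8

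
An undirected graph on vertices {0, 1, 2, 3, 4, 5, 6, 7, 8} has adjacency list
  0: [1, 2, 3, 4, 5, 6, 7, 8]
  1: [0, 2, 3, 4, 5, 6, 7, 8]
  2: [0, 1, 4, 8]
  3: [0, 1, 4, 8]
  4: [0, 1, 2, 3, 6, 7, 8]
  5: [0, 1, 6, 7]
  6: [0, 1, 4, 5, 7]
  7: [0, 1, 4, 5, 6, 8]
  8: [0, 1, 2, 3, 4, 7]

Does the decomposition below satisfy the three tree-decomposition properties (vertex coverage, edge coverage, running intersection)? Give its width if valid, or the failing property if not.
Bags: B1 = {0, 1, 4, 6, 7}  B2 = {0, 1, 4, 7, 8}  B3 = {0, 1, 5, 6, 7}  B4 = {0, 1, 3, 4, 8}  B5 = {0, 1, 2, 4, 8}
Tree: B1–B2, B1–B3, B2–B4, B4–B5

Vertex coverage: the bags together contain {0, 1, 2, 3, 4, 5, 6, 7, 8}, the full vertex set. Edge coverage: each edge of G has both endpoints in at least one bag. Running intersection: for every vertex, the bags containing it form a connected subtree. All three properties hold, so this is a valid tree decomposition of width max|bag| − 1 = 4, and hence tw(G) ≤ 4.

Yes; width 4.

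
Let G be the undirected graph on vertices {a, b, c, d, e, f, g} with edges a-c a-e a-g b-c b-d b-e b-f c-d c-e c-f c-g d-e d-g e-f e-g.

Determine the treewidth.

3

A width-3 tree decomposition is:
Bags: B1 = {b, c, e, f}  B2 = {b, c, d, e}  B3 = {c, d, e, g}  B4 = {a, c, e, g}
Tree: B1–B2, B2–B3, B3–B4
Each bag holds 4 vertices, so the decomposition has width 3, which upper-bounds the treewidth. For the lower bound, the 4 vertices {c, d, e, g} are pairwise adjacent, and any tree decomposition puts a clique entirely inside one bag — forcing width ≥ 3. The upper and lower bounds meet at 3, so that is the treewidth.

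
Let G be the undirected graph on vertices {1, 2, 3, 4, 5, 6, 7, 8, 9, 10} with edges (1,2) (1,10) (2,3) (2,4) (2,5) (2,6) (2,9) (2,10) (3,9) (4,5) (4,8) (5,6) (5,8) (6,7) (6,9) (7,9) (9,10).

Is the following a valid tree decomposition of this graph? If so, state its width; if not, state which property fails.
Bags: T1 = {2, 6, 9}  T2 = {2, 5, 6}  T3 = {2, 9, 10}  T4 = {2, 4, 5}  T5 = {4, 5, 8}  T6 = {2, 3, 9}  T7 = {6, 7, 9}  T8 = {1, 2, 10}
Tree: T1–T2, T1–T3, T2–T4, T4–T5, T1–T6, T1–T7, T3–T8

Yes; width 2.

Every vertex of G appears in some bag (union = {1, 2, 3, 4, 5, 6, 7, 8, 9, 10}); every edge is covered by a bag; and for each vertex v the set of bags containing v is connected in the bag tree. The decomposition is therefore valid. The largest bag has 3 vertices, so the width is 2.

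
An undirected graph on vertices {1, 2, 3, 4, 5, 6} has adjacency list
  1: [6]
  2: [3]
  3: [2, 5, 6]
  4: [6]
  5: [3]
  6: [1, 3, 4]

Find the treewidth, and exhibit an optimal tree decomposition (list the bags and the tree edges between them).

Treewidth 1.
Bags: B1 = {4, 6}  B2 = {3, 6}  B3 = {1, 6}  B4 = {2, 3}  B5 = {3, 5}
Tree: B1–B2, B2–B3, B2–B4, B2–B5

Each bag holds 2 vertices, so the decomposition has width 1, which upper-bounds the treewidth. Since G has at least one edge (e.g. 6–4), it is not an edgeless graph, so tw(G) ≥ 1. Hence tw(G) = 1 exactly.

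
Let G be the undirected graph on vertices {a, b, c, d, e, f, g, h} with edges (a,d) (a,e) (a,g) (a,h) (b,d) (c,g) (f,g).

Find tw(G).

A width-1 tree decomposition is:
Bags: B1 = {a, g}  B2 = {f, g}  B3 = {c, g}  B4 = {a, h}  B5 = {a, e}  B6 = {a, d}  B7 = {b, d}
Tree: B1–B2, B2–B3, B1–B4, B1–B5, B5–B6, B6–B7
Every bag has size at most 2, so the width is 2 − 1 = 1 and tw(G) ≤ 1. Since G has at least one edge (e.g. g–a), it is not an edgeless graph, so tw(G) ≥ 1. Hence tw(G) = 1 exactly.

1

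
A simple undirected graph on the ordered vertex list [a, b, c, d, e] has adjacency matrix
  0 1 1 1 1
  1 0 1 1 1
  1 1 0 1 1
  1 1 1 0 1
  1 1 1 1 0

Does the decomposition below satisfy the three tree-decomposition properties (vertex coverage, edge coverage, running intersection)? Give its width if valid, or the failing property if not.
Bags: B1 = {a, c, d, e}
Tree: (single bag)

No — vertex b appears in no bag.

A tree decomposition must satisfy three properties: every vertex lies in some bag; for every edge, both endpoints lie together in some bag; and for every vertex, the bags containing it form a connected subtree. Here vertex b appears in no bag, so the decomposition is invalid.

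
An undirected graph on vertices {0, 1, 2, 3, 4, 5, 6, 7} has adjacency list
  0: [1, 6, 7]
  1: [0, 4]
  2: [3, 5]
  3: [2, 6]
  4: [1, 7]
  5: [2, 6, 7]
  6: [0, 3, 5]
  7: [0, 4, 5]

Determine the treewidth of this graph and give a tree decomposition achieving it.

Each bag holds 3 vertices, so the decomposition has width 2, which upper-bounds the treewidth. The edges 1–4–7–0–1 form a cycle, so G is not a tree and its treewidth is at least 2. Hence tw(G) = 2 exactly.

Treewidth 2.
Bags: B1 = {0, 1, 4}  B2 = {0, 4, 7}  B3 = {0, 6, 7}  B4 = {5, 6, 7}  B5 = {3, 5, 6}  B6 = {2, 3, 5}
Tree: B1–B2, B2–B3, B3–B4, B4–B5, B5–B6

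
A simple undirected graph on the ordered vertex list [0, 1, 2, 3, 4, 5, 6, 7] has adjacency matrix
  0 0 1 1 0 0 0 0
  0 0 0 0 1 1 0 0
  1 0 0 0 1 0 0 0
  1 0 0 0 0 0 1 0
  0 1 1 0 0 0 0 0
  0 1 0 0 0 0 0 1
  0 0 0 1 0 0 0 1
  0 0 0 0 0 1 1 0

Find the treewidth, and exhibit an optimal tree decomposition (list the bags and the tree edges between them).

Every bag has size at most 3, so the width is 3 − 1 = 2 and tw(G) ≤ 2. For the lower bound, G contains the cycle 7–5–1–4–2–0–3–6–7, so G is not a forest; only forests have treewidth ≤ 1, hence tw(G) ≥ 2. Therefore the treewidth is 2.

Treewidth 2.
One such decomposition:
Bags: B1 = {1, 5, 7}  B2 = {1, 4, 7}  B3 = {2, 4, 7}  B4 = {0, 2, 7}  B5 = {0, 3, 7}  B6 = {3, 6, 7}
Tree: B1–B2, B2–B3, B3–B4, B4–B5, B5–B6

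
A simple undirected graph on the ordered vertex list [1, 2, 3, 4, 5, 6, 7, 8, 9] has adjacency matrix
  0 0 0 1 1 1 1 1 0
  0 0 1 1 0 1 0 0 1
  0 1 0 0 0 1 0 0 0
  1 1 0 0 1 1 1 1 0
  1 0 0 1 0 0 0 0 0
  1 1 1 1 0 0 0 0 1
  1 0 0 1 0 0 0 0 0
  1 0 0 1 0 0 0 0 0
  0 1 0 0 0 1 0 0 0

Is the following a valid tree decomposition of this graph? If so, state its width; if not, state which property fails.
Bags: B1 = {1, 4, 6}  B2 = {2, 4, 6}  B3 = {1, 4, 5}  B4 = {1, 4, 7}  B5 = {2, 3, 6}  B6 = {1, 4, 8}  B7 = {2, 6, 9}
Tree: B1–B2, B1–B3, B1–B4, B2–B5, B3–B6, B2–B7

Every vertex of G appears in some bag (union = {1, 2, 3, 4, 5, 6, 7, 8, 9}); every edge is covered by a bag; and for each vertex v the set of bags containing v is connected in the bag tree. The decomposition is therefore valid. The largest bag has 3 vertices, so the width is 2.

Yes; width 2.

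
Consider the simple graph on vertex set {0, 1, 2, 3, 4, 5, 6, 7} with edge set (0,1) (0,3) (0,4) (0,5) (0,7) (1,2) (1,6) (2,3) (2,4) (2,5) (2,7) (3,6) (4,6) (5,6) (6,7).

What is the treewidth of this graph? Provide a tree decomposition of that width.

Every bag has size at most 4, so the width is 4 − 1 = 3 and tw(G) ≤ 3. For the lower bound: the 4 vertex sets {1,6}, {2,4}, {0}, {7} are disjoint, each induces a connected subgraph, and every pair is joined by at least one edge of G. Contracting each set to a single vertex therefore yields K_{4} as a minor, and since treewidth is minor-monotone, tw(G) ≥ tw(K_{4}) = 3. Combining the bounds, tw(G) = 3.

Treewidth 3.
Bags: B1 = {0, 1, 2, 6}  B2 = {0, 2, 4, 6}  B3 = {0, 2, 6, 7}  B4 = {0, 2, 3, 6}  B5 = {0, 2, 5, 6}
Tree: B1–B2, B2–B3, B3–B4, B4–B5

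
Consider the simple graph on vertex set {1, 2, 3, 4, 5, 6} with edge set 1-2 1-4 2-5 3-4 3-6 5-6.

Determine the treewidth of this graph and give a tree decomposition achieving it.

Every bag has size at most 3, so the width is 3 − 1 = 2 and tw(G) ≤ 2. For the lower bound, G contains the cycle 5–2–1–4–3–6–5, so G is not a forest; only forests have treewidth ≤ 1, hence tw(G) ≥ 2. The upper and lower bounds meet at 2, so that is the treewidth.

Treewidth 2.
Bags: B1 = {1, 2, 5}  B2 = {1, 4, 5}  B3 = {3, 4, 5}  B4 = {3, 5, 6}
Tree: B1–B2, B2–B3, B3–B4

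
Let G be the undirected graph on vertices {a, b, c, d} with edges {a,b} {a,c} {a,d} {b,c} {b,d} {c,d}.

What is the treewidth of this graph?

3

A width-3 tree decomposition is:
Bags: B1 = {a, b, c, d}
Tree: (single bag)
With just one bag of size 4, the width is 4 − 1 = 3, so tw(G) ≤ 3. On the other hand G contains the 4-clique {a, b, c, d}. A clique must lie in a single bag of any decomposition, so no decomposition can have width below 3. Combining the bounds, tw(G) = 3.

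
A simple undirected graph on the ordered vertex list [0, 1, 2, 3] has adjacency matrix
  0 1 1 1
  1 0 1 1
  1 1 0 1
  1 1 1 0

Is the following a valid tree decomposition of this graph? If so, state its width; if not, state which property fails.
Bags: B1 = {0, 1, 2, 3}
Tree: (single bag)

Yes; width 3.

Every vertex of G appears in some bag (union = {0, 1, 2, 3}); every edge is covered by a bag; and for each vertex v the set of bags containing v is connected in the bag tree. The decomposition is therefore valid. The largest bag has 4 vertices, so the width is 3.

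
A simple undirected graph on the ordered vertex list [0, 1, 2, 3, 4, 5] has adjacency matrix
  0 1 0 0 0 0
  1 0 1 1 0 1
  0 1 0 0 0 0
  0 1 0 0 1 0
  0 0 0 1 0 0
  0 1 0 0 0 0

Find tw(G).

A width-1 tree decomposition is:
Bags: B1 = {1, 3}  B2 = {1, 5}  B3 = {0, 1}  B4 = {3, 4}  B5 = {1, 2}
Tree: B1–B2, B1–B3, B1–B4, B1–B5
The largest bag has 2 vertices, giving width 1; this decomposition certifies tw(G) ≤ 1. G has an edge, so its treewidth is at least 1. Combining the bounds, tw(G) = 1.

1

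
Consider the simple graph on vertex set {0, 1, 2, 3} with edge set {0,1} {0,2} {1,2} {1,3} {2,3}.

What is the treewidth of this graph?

A width-2 tree decomposition is:
Bags: B1 = {0, 1, 2}  B2 = {1, 2, 3}
Tree: B1–B2
The largest bag has 3 vertices, giving width 2; this decomposition certifies tw(G) ≤ 2. Conversely, {0, 1, 2} is a clique of size 3, and the vertices of any clique must share a bag in every tree decomposition; so some bag has ≥ 3 vertices and tw(G) ≥ 2. Therefore the treewidth is 2.

2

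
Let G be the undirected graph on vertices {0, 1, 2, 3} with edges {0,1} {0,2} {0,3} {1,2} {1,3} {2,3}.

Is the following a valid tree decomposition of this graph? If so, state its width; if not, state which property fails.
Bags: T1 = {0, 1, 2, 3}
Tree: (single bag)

Every vertex of G appears in some bag (union = {0, 1, 2, 3}); every edge is covered by a bag; and for each vertex v the set of bags containing v is connected in the bag tree. The decomposition is therefore valid. The largest bag has 4 vertices, so the width is 3.

Yes; width 3.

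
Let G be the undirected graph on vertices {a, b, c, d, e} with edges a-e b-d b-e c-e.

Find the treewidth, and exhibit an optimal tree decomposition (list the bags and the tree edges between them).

The largest bag has 2 vertices, giving width 1; this decomposition certifies tw(G) ≤ 1. Since G has at least one edge (e.g. d–b), it is not an edgeless graph, so tw(G) ≥ 1. Therefore the treewidth is 1.

Treewidth 1.
Bags: B1 = {b, d}  B2 = {b, e}  B3 = {a, e}  B4 = {c, e}
Tree: B1–B2, B2–B3, B2–B4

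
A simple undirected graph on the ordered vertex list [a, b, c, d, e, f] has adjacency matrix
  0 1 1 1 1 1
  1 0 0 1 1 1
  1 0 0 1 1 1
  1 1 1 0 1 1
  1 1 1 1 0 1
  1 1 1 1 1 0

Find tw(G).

4

A width-4 tree decomposition is:
Bags: B1 = {a, c, d, e, f}  B2 = {a, b, d, e, f}
Tree: B1–B2
Every bag has size at most 5, so the width is 5 − 1 = 4 and tw(G) ≤ 4. For the lower bound, the 5 vertices {a, c, d, e, f} are pairwise adjacent, and any tree decomposition puts a clique entirely inside one bag — forcing width ≥ 4. Hence tw(G) = 4 exactly.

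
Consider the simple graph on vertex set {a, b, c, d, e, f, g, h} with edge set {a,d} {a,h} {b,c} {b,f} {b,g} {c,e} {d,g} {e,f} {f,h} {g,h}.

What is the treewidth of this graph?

A width-2 tree decomposition is:
Bags: B1 = {a, d, h}  B2 = {d, g, h}  B3 = {f, g, h}  B4 = {b, f, g}  B5 = {b, e, f}  B6 = {b, c, e}
Tree: B1–B2, B2–B3, B3–B4, B4–B5, B5–B6
Every bag has size at most 3, so the width is 3 − 1 = 2 and tw(G) ≤ 2. For the lower bound, G contains the cycle a–d–g–h–a, so G is not a forest; only forests have treewidth ≤ 1, hence tw(G) ≥ 2. Combining the bounds, tw(G) = 2.

2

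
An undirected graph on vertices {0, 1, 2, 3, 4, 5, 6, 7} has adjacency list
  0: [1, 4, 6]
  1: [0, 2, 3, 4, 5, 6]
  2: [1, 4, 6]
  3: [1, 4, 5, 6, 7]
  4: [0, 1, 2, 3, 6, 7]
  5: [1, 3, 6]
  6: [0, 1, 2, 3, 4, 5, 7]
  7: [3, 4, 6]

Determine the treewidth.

A width-3 tree decomposition is:
Bags: B1 = {1, 2, 4, 6}  B2 = {0, 1, 4, 6}  B3 = {1, 3, 4, 6}  B4 = {3, 4, 6, 7}  B5 = {1, 3, 5, 6}
Tree: B1–B2, B2–B3, B3–B4, B3–B5
The largest bag has 4 vertices, giving width 3; this decomposition certifies tw(G) ≤ 3. On the other hand G contains the 4-clique {0, 1, 4, 6}. A clique must lie in a single bag of any decomposition, so no decomposition can have width below 3. The upper and lower bounds meet at 3, so that is the treewidth.

3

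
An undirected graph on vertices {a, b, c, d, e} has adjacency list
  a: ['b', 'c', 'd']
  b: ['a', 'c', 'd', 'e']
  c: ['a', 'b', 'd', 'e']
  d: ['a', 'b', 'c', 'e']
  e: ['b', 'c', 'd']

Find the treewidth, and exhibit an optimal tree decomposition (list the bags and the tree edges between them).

Each bag holds 4 vertices, so the decomposition has width 3, which upper-bounds the treewidth. For the lower bound, the 4 vertices {b, c, d, e} are pairwise adjacent, and any tree decomposition puts a clique entirely inside one bag — forcing width ≥ 3. Combining the bounds, tw(G) = 3.

Treewidth 3.
One optimal decomposition is:
Bags: B1 = {b, c, d, e}  B2 = {a, b, c, d}
Tree: B1–B2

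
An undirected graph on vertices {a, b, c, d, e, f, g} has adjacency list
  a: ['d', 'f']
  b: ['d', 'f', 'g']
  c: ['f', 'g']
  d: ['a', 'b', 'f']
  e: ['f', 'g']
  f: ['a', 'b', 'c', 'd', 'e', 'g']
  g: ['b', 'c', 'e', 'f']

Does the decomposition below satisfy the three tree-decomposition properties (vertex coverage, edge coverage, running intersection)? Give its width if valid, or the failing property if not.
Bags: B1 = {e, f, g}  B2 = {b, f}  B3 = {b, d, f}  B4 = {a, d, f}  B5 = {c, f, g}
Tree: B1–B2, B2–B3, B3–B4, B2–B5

A tree decomposition must satisfy three properties: every vertex lies in some bag; for every edge, both endpoints lie together in some bag; and for every vertex, the bags containing it form a connected subtree. Here edge (g,b) lies in no bag, so the decomposition is invalid.

No — edge (g,b) lies in no bag.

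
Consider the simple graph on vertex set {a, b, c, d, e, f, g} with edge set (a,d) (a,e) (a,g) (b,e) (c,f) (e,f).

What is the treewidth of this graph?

A width-1 tree decomposition is:
Bags: B1 = {a, e}  B2 = {b, e}  B3 = {e, f}  B4 = {a, d}  B5 = {c, f}  B6 = {a, g}
Tree: B1–B2, B1–B3, B1–B4, B3–B5, B4–B6
Each bag holds 2 vertices, so the decomposition has width 1, which upper-bounds the treewidth. G has an edge, so its treewidth is at least 1. Hence tw(G) = 1 exactly.

1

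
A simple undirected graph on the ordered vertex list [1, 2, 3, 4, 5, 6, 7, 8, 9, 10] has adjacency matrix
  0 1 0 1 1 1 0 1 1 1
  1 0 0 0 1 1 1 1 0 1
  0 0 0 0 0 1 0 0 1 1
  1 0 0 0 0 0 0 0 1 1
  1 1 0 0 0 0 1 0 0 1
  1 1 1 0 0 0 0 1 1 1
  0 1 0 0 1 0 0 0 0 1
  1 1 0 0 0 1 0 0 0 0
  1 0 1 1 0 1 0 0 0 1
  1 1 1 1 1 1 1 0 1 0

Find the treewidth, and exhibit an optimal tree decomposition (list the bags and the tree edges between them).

Treewidth 3.
One optimal decomposition is:
Bags: B1 = {1, 2, 5, 10}  B2 = {1, 2, 6, 10}  B3 = {1, 2, 6, 8}  B4 = {2, 5, 7, 10}  B5 = {1, 6, 9, 10}  B6 = {3, 6, 9, 10}  B7 = {1, 4, 9, 10}
Tree: B1–B2, B2–B3, B1–B4, B2–B5, B5–B6, B5–B7

Every bag has size at most 4, so the width is 4 − 1 = 3 and tw(G) ≤ 3. On the other hand G contains the 4-clique {1, 2, 6, 8}. A clique must lie in a single bag of any decomposition, so no decomposition can have width below 3. Hence tw(G) = 3 exactly.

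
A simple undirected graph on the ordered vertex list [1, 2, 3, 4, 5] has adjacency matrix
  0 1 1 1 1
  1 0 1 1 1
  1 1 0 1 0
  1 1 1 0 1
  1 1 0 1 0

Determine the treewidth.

A width-3 tree decomposition is:
Bags: B1 = {1, 2, 4, 5}  B2 = {1, 2, 3, 4}
Tree: B1–B2
The largest bag has 4 vertices, giving width 3; this decomposition certifies tw(G) ≤ 3. Conversely, {1, 2, 3, 4} is a clique of size 4, and the vertices of any clique must share a bag in every tree decomposition; so some bag has ≥ 4 vertices and tw(G) ≥ 3. Hence tw(G) = 3 exactly.

3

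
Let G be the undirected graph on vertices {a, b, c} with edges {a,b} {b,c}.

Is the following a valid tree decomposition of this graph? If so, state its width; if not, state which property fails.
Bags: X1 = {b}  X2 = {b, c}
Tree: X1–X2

No — vertex a appears in no bag.

A tree decomposition must satisfy three properties: every vertex lies in some bag; for every edge, both endpoints lie together in some bag; and for every vertex, the bags containing it form a connected subtree. Here vertex a appears in no bag, so the decomposition is invalid.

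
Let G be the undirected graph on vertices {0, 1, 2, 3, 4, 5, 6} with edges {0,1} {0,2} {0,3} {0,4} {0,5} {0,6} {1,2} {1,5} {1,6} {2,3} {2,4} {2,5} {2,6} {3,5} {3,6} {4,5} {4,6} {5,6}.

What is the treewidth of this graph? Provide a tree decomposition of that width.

Every bag has size at most 5, so the width is 5 − 1 = 4 and tw(G) ≤ 4. For the lower bound, the 5 vertices {0, 1, 2, 5, 6} are pairwise adjacent, and any tree decomposition puts a clique entirely inside one bag — forcing width ≥ 4. Therefore the treewidth is 4.

Treewidth 4.
One such decomposition:
Bags: B1 = {0, 2, 3, 5, 6}  B2 = {0, 1, 2, 5, 6}  B3 = {0, 2, 4, 5, 6}
Tree: B1–B2, B1–B3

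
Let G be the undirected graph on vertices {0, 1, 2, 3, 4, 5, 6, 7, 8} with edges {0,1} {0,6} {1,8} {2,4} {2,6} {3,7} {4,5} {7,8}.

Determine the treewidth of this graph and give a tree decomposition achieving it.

Treewidth 1.
One optimal decomposition is:
Bags: B1 = {4, 5}  B2 = {2, 4}  B3 = {2, 6}  B4 = {0, 6}  B5 = {0, 1}  B6 = {1, 8}  B7 = {7, 8}  B8 = {3, 7}
Tree: B1–B2, B2–B3, B3–B4, B4–B5, B5–B6, B6–B7, B7–B8

Each bag holds 2 vertices, so the decomposition has width 1, which upper-bounds the treewidth. Since G has at least one edge (e.g. 5–4), it is not an edgeless graph, so tw(G) ≥ 1. The upper and lower bounds meet at 1, so that is the treewidth.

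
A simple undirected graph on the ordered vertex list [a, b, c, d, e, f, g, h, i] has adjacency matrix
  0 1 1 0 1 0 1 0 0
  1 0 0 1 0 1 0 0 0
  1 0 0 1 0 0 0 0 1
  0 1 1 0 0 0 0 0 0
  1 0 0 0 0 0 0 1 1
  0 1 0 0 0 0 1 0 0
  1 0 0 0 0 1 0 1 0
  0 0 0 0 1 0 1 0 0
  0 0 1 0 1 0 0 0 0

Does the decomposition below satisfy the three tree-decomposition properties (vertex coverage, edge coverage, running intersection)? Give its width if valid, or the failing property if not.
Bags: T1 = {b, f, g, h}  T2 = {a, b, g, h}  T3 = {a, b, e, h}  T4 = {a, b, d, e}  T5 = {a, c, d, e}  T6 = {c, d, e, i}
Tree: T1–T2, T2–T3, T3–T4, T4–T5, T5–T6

Yes; width 3.

Checking the three conditions: (i) the bags cover all of {a, b, c, d, e, f, g, h, i}; (ii) for each edge, some bag contains both endpoints; (iii) the bags containing any fixed vertex form a subtree. All hold, so the decomposition is valid with width 4 − 1 = 3.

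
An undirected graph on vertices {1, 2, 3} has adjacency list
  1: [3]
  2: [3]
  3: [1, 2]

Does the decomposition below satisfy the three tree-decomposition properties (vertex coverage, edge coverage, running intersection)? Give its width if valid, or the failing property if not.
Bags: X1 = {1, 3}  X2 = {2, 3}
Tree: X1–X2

Vertex coverage: the bags together contain {1, 2, 3}, the full vertex set. Edge coverage: each edge of G has both endpoints in at least one bag. Running intersection: for every vertex, the bags containing it form a connected subtree. All three properties hold, so this is a valid tree decomposition of width max|bag| − 1 = 1, and hence tw(G) ≤ 1.

Yes; width 1.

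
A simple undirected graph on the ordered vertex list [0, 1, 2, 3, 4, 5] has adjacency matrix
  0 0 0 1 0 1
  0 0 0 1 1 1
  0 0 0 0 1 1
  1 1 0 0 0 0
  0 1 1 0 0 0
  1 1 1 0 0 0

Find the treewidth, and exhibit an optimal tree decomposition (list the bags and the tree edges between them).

Treewidth 2.
Bags: B1 = {1, 2, 4}  B2 = {1, 2, 5}  B3 = {1, 3, 5}  B4 = {0, 3, 5}
Tree: B1–B2, B2–B3, B3–B4

The largest bag has 3 vertices, giving width 2; this decomposition certifies tw(G) ≤ 2. Since 4–2–5–1–4 is a cycle in G, G is not acyclic. Forests are exactly the graphs of treewidth ≤ 1, so tw(G) ≥ 2. The upper and lower bounds meet at 2, so that is the treewidth.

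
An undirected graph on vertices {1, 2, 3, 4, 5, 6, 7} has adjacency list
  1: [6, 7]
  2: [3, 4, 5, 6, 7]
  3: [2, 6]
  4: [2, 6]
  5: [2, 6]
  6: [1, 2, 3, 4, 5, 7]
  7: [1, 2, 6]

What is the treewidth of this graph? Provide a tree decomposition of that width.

Treewidth 2.
Bags: B1 = {2, 6, 7}  B2 = {2, 3, 6}  B3 = {2, 5, 6}  B4 = {1, 6, 7}  B5 = {2, 4, 6}
Tree: B1–B2, B2–B3, B1–B4, B1–B5

Each bag holds 3 vertices, so the decomposition has width 2, which upper-bounds the treewidth. For the lower bound, the 3 vertices {1, 6, 7} are pairwise adjacent, and any tree decomposition puts a clique entirely inside one bag — forcing width ≥ 2. Hence tw(G) = 2 exactly.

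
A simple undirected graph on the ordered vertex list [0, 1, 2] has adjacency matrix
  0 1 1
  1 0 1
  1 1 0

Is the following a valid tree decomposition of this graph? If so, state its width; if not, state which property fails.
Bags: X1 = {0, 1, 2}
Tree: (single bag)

Yes; width 2.

Every vertex of G appears in some bag (union = {0, 1, 2}); every edge is covered by a bag; and for each vertex v the set of bags containing v is connected in the bag tree. The decomposition is therefore valid. The largest bag has 3 vertices, so the width is 2.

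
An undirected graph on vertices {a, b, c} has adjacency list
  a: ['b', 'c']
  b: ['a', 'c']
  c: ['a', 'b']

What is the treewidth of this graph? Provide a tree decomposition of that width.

A single bag containing all 3 vertices is trivially a valid decomposition of width 2. For the lower bound, the 3 vertices {a, b, c} are pairwise adjacent, and any tree decomposition puts a clique entirely inside one bag — forcing width ≥ 2. Hence tw(G) = 2 exactly.

Treewidth 2.
Bags: B1 = {a, b, c}
Tree: (single bag)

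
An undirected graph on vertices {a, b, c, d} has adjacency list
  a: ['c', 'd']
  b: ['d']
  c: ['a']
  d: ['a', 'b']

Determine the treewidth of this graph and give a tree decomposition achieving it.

Treewidth 1.
Bags: B1 = {b, d}  B2 = {a, d}  B3 = {a, c}
Tree: B1–B2, B2–B3

The largest bag has 2 vertices, giving width 1; this decomposition certifies tw(G) ≤ 1. Any graph with an edge has treewidth ≥ 1, and G has the edge b–d. Hence tw(G) = 1 exactly.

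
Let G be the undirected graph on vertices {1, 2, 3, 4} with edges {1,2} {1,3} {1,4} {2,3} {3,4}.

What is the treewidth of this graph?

A width-2 tree decomposition is:
Bags: B1 = {1, 3, 4}  B2 = {1, 2, 3}
Tree: B1–B2
The largest bag has 3 vertices, giving width 2; this decomposition certifies tw(G) ≤ 2. For the lower bound, the 3 vertices {1, 2, 3} are pairwise adjacent, and any tree decomposition puts a clique entirely inside one bag — forcing width ≥ 2. The upper and lower bounds meet at 2, so that is the treewidth.

2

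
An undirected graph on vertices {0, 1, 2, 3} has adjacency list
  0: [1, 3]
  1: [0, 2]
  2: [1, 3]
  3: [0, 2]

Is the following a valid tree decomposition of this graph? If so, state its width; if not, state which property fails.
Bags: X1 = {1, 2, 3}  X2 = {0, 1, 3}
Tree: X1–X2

Yes; width 2.

Checking the three conditions: (i) the bags cover all of {0, 1, 2, 3}; (ii) for each edge, some bag contains both endpoints; (iii) the bags containing any fixed vertex form a subtree. All hold, so the decomposition is valid with width 3 − 1 = 2.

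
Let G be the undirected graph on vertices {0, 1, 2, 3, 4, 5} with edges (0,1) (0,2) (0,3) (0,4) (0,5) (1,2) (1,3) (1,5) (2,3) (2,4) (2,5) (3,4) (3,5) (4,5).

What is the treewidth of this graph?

4

A width-4 tree decomposition is:
Bags: B1 = {0, 2, 3, 4, 5}  B2 = {0, 1, 2, 3, 5}
Tree: B1–B2
Every bag has size at most 5, so the width is 5 − 1 = 4 and tw(G) ≤ 4. For the lower bound, the 5 vertices {0, 1, 2, 3, 5} are pairwise adjacent, and any tree decomposition puts a clique entirely inside one bag — forcing width ≥ 4. The upper and lower bounds meet at 4, so that is the treewidth.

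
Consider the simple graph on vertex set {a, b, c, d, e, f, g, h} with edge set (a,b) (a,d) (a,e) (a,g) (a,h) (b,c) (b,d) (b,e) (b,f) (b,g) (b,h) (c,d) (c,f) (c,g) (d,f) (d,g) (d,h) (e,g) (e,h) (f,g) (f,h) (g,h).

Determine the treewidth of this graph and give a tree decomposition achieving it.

Every bag has size at most 5, so the width is 5 − 1 = 4 and tw(G) ≤ 4. Conversely, {a, b, d, g, h} is a clique of size 5, and the vertices of any clique must share a bag in every tree decomposition; so some bag has ≥ 5 vertices and tw(G) ≥ 4. Hence tw(G) = 4 exactly.

Treewidth 4.
Bags: B1 = {a, b, d, g, h}  B2 = {b, d, f, g, h}  B3 = {a, b, e, g, h}  B4 = {b, c, d, f, g}
Tree: B1–B2, B1–B3, B2–B4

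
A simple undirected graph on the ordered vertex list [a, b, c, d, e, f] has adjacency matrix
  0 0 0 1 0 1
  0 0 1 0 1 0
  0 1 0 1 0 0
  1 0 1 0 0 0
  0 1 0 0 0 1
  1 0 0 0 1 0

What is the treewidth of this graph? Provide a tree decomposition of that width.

Each bag holds 3 vertices, so the decomposition has width 2, which upper-bounds the treewidth. The edges b–c–d–a–f–e–b form a cycle, so G is not a tree and its treewidth is at least 2. Therefore the treewidth is 2.

Treewidth 2.
Bags: B1 = {b, c, d}  B2 = {a, b, d}  B3 = {a, b, f}  B4 = {b, e, f}
Tree: B1–B2, B2–B3, B3–B4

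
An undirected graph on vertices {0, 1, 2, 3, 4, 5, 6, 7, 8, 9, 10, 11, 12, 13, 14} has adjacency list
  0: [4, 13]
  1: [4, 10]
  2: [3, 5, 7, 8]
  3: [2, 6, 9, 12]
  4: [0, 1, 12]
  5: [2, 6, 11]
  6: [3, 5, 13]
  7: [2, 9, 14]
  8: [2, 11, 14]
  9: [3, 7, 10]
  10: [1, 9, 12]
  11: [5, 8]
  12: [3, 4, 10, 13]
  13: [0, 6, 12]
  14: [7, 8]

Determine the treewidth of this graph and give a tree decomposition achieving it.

Treewidth 3.
One optimal decomposition is:
Bags: B1 = {7, 8, 11, 14}  B2 = {2, 7, 8, 11}  B3 = {2, 5, 7, 11}  B4 = {2, 5, 7, 9}  B5 = {2, 3, 5, 9}  B6 = {3, 5, 6, 9}  B7 = {3, 6, 9, 10}  B8 = {3, 6, 10, 12}  B9 = {6, 10, 12, 13}  B10 = {1, 10, 12, 13}  B11 = {1, 4, 12, 13}  B12 = {0, 1, 4, 13}
Tree: B1–B2, B2–B3, B3–B4, B4–B5, B5–B6, B6–B7, B7–B8, B8–B9, B9–B10, B10–B11, B11–B12

Each bag holds 4 vertices, so the decomposition has width 3, which upper-bounds the treewidth. For the lower bound: the 4 vertex sets {8,11,14}, {7}, {2}, {3,5,6,9} are disjoint, each induces a connected subgraph, and every pair is joined by at least one edge of G. Contracting each set to a single vertex therefore yields K_{4} as a minor, and since treewidth is minor-monotone, tw(G) ≥ tw(K_{4}) = 3. Therefore the treewidth is 3.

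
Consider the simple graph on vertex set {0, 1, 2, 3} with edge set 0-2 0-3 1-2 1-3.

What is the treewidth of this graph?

A width-2 tree decomposition is:
Bags: B1 = {1, 2, 3}  B2 = {0, 2, 3}
Tree: B1–B2
The largest bag has 3 vertices, giving width 2; this decomposition certifies tw(G) ≤ 2. Since 3–1–2–0–3 is a cycle in G, G is not acyclic. Forests are exactly the graphs of treewidth ≤ 1, so tw(G) ≥ 2. Therefore the treewidth is 2.

2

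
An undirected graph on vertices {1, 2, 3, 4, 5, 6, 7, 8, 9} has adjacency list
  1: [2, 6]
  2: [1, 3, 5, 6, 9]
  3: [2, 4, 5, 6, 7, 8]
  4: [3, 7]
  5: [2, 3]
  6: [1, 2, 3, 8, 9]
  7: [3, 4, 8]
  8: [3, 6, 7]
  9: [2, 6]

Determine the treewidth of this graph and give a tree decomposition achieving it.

Treewidth 2.
One such decomposition:
Bags: B1 = {2, 3, 6}  B2 = {2, 6, 9}  B3 = {3, 6, 8}  B4 = {1, 2, 6}  B5 = {3, 7, 8}  B6 = {3, 4, 7}  B7 = {2, 3, 5}
Tree: B1–B2, B1–B3, B1–B4, B3–B5, B5–B6, B1–B7

The largest bag has 3 vertices, giving width 2; this decomposition certifies tw(G) ≤ 2. For the lower bound, the 3 vertices {1, 2, 6} are pairwise adjacent, and any tree decomposition puts a clique entirely inside one bag — forcing width ≥ 2. Hence tw(G) = 2 exactly.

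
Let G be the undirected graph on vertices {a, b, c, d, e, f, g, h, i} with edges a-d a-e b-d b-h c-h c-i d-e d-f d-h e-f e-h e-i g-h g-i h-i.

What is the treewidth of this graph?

A width-2 tree decomposition is:
Bags: B1 = {b, d, h}  B2 = {d, e, h}  B3 = {a, d, e}  B4 = {e, h, i}  B5 = {g, h, i}  B6 = {d, e, f}  B7 = {c, h, i}
Tree: B1–B2, B2–B3, B2–B4, B4–B5, B2–B6, B4–B7
The largest bag has 3 vertices, giving width 2; this decomposition certifies tw(G) ≤ 2. Conversely, {a, d, e} is a clique of size 3, and the vertices of any clique must share a bag in every tree decomposition; so some bag has ≥ 3 vertices and tw(G) ≥ 2. The upper and lower bounds meet at 2, so that is the treewidth.

2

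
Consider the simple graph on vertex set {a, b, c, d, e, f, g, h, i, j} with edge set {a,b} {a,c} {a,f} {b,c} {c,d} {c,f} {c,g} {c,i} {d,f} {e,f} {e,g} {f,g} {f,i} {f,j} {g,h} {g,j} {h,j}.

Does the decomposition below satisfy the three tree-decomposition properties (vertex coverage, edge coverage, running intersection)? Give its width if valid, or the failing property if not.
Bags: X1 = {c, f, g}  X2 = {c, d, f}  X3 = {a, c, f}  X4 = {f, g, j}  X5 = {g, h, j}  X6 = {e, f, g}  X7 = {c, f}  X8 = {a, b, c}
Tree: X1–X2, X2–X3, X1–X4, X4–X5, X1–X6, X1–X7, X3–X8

No — vertex i appears in no bag.

A tree decomposition must satisfy three properties: every vertex lies in some bag; for every edge, both endpoints lie together in some bag; and for every vertex, the bags containing it form a connected subtree. Here vertex i appears in no bag, so the decomposition is invalid.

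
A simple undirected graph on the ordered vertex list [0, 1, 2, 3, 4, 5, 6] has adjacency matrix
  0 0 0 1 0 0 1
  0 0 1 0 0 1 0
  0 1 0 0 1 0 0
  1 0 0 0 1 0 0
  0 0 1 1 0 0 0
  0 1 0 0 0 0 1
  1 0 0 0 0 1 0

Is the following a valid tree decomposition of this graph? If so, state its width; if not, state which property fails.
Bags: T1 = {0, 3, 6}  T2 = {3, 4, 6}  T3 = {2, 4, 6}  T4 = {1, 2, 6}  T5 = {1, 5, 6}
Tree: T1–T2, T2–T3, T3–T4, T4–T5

Every vertex of G appears in some bag (union = {0, 1, 2, 3, 4, 5, 6}); every edge is covered by a bag; and for each vertex v the set of bags containing v is connected in the bag tree. The decomposition is therefore valid. The largest bag has 3 vertices, so the width is 2.

Yes; width 2.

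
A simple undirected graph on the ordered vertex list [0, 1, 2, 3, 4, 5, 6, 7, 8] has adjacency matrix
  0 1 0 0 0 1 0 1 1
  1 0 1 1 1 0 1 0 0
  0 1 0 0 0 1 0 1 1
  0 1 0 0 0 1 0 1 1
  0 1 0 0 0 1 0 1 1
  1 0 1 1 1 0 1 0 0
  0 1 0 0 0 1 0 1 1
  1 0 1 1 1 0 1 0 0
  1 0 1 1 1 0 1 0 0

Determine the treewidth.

A width-4 tree decomposition is:
Bags: B1 = {1, 5, 6, 7, 8}  B2 = {1, 4, 5, 7, 8}  B3 = {0, 1, 5, 7, 8}  B4 = {1, 2, 5, 7, 8}  B5 = {1, 3, 5, 7, 8}
Tree: B1–B2, B2–B3, B3–B4, B4–B5
Each bag holds 5 vertices, so the decomposition has width 4, which upper-bounds the treewidth. For the lower bound: the 5 vertex sets {5,6}, {4,7}, {0,8}, {1}, {2} are disjoint, each induces a connected subgraph, and every pair is joined by at least one edge of G. Contracting each set to a single vertex therefore yields K_{5} as a minor, and since treewidth is minor-monotone, tw(G) ≥ tw(K_{5}) = 4. Hence tw(G) = 4 exactly.

4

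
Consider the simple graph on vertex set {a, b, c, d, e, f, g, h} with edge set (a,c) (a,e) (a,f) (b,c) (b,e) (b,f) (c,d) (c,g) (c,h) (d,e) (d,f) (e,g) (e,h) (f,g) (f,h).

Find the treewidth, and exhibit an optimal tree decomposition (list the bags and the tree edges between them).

Treewidth 3.
One optimal decomposition is:
Bags: B1 = {a, c, e, f}  B2 = {c, d, e, f}  B3 = {c, e, f, g}  B4 = {b, c, e, f}  B5 = {c, e, f, h}
Tree: B1–B2, B2–B3, B3–B4, B4–B5

Each bag holds 4 vertices, so the decomposition has width 3, which upper-bounds the treewidth. For the lower bound: the 4 vertex sets {a,e}, {c,d}, {f}, {g} are disjoint, each induces a connected subgraph, and every pair is joined by at least one edge of G. Contracting each set to a single vertex therefore yields K_{4} as a minor, and since treewidth is minor-monotone, tw(G) ≥ tw(K_{4}) = 3. Therefore the treewidth is 3.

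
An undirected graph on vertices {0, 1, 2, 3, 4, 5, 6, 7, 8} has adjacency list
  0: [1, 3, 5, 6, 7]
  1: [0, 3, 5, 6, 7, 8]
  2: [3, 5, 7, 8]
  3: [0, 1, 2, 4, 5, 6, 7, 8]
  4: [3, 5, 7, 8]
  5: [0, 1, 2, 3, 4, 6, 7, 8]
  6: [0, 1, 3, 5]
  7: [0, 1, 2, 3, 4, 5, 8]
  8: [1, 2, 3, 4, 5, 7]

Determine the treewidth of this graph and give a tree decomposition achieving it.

Treewidth 4.
Bags: B1 = {0, 1, 3, 5, 6}  B2 = {0, 1, 3, 5, 7}  B3 = {1, 3, 5, 7, 8}  B4 = {3, 4, 5, 7, 8}  B5 = {2, 3, 5, 7, 8}
Tree: B1–B2, B2–B3, B3–B4, B3–B5

The largest bag has 5 vertices, giving width 4; this decomposition certifies tw(G) ≤ 4. On the other hand G contains the 5-clique {0, 1, 3, 5, 6}. A clique must lie in a single bag of any decomposition, so no decomposition can have width below 4. The upper and lower bounds meet at 4, so that is the treewidth.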